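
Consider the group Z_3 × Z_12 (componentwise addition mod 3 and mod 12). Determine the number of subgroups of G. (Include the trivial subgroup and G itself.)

18

|G| = 36, so by Lagrange every subgroup order divides 36. Divisors: 1, 2, 3, 4, 6, 9, 12, 18, 36.
Subgroups by order — order 1: 1; order 2: 1; order 3: 4; order 4: 1; order 6: 4; order 9: 1; order 12: 4; order 18: 1; order 36: 1.
Total: 1 + 1 + 4 + 1 + 4 + 1 + 4 + 1 + 1 = 18.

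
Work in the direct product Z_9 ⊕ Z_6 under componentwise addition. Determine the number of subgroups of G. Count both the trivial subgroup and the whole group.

20

|G| = 54, so by Lagrange every subgroup order divides 54. Divisors: 1, 2, 3, 6, 9, 18, 27, 54.
Subgroups by order — order 1: 1; order 2: 1; order 3: 4; order 6: 4; order 9: 4; order 18: 4; order 27: 1; order 54: 1.
Total: 1 + 1 + 4 + 4 + 4 + 4 + 1 + 1 = 20.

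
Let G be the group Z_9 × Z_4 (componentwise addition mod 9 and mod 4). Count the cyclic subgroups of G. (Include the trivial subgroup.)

9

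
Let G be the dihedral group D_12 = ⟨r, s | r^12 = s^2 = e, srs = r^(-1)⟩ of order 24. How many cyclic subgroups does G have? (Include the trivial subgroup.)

A cyclic subgroup of order d is generated by each of its φ(d) elements of order d, so the cyclic subgroups of order d number (#elements of order d)/φ(d).
Cyclic subgroups by order — order 1: 1; order 2: 13; order 3: 1; order 4: 1; order 6: 1; order 12: 1.
Total: 18.

18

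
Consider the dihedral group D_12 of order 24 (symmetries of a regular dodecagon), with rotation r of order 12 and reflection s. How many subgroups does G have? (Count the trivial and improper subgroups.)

|G| = 24, so by Lagrange every subgroup order divides 24. Divisors: 1, 2, 3, 4, 6, 8, 12, 24.
Subgroups by order — order 1: 1; order 2: 13; order 3: 1; order 4: 7; order 6: 5; order 8: 3; order 12: 3; order 24: 1.
Total: 1 + 13 + 1 + 7 + 5 + 3 + 3 + 1 = 34.

34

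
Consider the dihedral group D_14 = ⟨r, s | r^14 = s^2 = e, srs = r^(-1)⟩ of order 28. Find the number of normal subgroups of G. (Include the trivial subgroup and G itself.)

G has 28 subgroups. Checking conjugation-invariance by order — order 1: 1/1 normal; order 2: 1/15 normal; order 4: 0/7 normal; order 7: 1/1 normal; order 14: 3/3 normal; order 28: 1/1 normal.
Total normal subgroups: 7.

7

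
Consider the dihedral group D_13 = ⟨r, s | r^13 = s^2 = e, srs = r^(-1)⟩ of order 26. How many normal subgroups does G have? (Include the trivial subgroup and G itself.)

3

G has 16 subgroups. Checking conjugation-invariance by order — order 1: 1/1 normal; order 2: 0/13 normal; order 13: 1/1 normal; order 26: 1/1 normal.
Total normal subgroups: 3.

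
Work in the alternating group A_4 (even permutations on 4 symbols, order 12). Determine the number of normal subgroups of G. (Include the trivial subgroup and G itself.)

G has 10 subgroups. Checking conjugation-invariance by order — order 1: 1/1 normal; order 2: 0/3 normal; order 3: 0/4 normal; order 4: 1/1 normal; order 12: 1/1 normal.
Total normal subgroups: 3.

3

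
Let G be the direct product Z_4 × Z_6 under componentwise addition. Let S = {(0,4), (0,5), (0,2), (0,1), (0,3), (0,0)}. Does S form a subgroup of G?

|S| = 6 divides |G| = 24, consistent with Lagrange.
S contains the identity, every element's inverse is in S, and S is closed under +: it is a subgroup.
In fact S = ⟨(0,1)⟩.

Yes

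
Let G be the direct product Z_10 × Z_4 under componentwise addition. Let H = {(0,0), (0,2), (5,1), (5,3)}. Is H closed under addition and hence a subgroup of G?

|H| = 4 divides |G| = 40, consistent with Lagrange.
H contains the identity, every element's inverse is in H, and H is closed under +: it is a subgroup.
In fact H = ⟨(5,3)⟩.

Yes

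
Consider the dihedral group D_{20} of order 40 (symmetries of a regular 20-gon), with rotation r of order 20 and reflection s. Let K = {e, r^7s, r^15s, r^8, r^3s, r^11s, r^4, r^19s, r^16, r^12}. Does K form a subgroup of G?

|K| = 10 divides |G| = 40, consistent with Lagrange.
K contains the identity, every element's inverse is in K, and K is closed under ·: it is a subgroup.

Yes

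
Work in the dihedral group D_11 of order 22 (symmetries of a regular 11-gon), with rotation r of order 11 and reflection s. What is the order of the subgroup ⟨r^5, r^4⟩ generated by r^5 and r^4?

|⟨r^5⟩| = 11 and |⟨r^4⟩| = 11, so |H| is a multiple of lcm(11, 11) = 11 and divides |G| = 22.
Closing under the operation: H = {e, r, r^2, r^3, r^4, r^5, r^6, r^7, r^8, r^9, r^10}, so |H| = 11.

11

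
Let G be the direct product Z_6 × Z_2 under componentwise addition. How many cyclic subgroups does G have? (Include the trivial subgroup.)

Each element a generates a cyclic subgroup ⟨a⟩; distinct elements may generate the same one (a cyclic group of order d has φ(d) generators).
Cyclic subgroups by order — order 1: 1; order 2: 3; order 3: 1; order 6: 3.
Total: 8.

8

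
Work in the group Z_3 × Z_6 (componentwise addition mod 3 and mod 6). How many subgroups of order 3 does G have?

4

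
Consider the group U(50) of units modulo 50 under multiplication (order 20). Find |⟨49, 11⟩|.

10

|⟨49⟩| = 2 and |⟨11⟩| = 5, so |H| is a multiple of lcm(2, 5) = 10 and divides |G| = 20.
Closing under the operation: H = {1, 9, 11, 19, 21, 29, 31, 39, 41, 49}, so |H| = 10.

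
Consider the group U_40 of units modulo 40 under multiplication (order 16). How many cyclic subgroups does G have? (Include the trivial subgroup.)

Group the elements of G by the cyclic subgroup they generate; each cyclic subgroup of order d accounts for φ(d) elements.
Cyclic subgroups by order — order 1: 1; order 2: 7; order 4: 4.
Total: 12.

12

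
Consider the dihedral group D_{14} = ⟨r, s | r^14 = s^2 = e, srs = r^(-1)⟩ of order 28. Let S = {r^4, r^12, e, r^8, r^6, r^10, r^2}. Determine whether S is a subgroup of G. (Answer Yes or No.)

|S| = 7 divides |G| = 28, consistent with Lagrange.
S contains the identity, every element's inverse is in S, and S is closed under ·: it is a subgroup.
In fact S = ⟨r^4⟩.

Yes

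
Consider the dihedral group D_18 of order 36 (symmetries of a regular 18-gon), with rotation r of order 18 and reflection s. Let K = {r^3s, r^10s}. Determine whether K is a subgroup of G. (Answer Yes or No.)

The identity e ∉ K, so K is not a subgroup.

No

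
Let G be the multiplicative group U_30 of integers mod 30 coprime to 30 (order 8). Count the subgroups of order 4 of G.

3

|G| = 8 and 4 | 8, so subgroups of order 4 are possible by Lagrange.
The subgroups of order 4 are: {1, 11, 19, 29}; {1, 7, 13, 19}; {1, 17, 19, 23}.
So G has 3 subgroups of order 4.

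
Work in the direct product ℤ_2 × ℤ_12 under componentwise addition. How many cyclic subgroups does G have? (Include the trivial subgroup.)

12

Each element a generates a cyclic subgroup ⟨a⟩; distinct elements may generate the same one (a cyclic group of order d has φ(d) generators).
Cyclic subgroups by order — order 1: 1; order 2: 3; order 3: 1; order 4: 2; order 6: 3; order 12: 2.
Total: 12.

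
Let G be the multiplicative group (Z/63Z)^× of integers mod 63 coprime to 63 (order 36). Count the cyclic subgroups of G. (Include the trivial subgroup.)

20

A cyclic subgroup of order d is generated by each of its φ(d) elements of order d, so the cyclic subgroups of order d number (#elements of order d)/φ(d).
Cyclic subgroups by order — order 1: 1; order 2: 3; order 3: 4; order 6: 12.
Total: 20.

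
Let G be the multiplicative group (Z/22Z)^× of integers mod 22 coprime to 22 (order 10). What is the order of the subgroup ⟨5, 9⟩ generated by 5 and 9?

5

|⟨5⟩| = 5 and |⟨9⟩| = 5, so |H| is a multiple of lcm(5, 5) = 5 and divides |G| = 10.
Closing under the operation: H = {1, 3, 5, 9, 15}, so |H| = 5.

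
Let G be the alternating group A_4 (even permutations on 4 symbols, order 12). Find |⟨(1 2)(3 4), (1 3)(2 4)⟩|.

4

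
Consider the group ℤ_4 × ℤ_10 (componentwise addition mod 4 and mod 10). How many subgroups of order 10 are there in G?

3

|G| = 40 and 10 | 40, so subgroups of order 10 are possible by Lagrange.
The subgroups of order 10 are: {(0,0), (0,1), (0,2), (0,3), (0,4), (0,5), (0,6), (0,7), (0,8), (0,9)}; {(0,0), (0,2), (0,4), (0,6), (0,8), (2,0), (2,2), (2,4), (2,6), (2,8)}; {(0,0), (0,2), (0,4), (0,6), (0,8), (2,1), (2,3), (2,5), (2,7), (2,9)}.
So G has 3 subgroups of order 10.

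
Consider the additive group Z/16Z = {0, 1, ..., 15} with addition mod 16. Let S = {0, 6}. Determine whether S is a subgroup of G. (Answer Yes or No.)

No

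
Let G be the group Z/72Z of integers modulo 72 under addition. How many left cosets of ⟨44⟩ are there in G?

4

|⟨44⟩| = 18 and |G| = 72.
By Lagrange, [G : H] = |G|/|H| = 72/18 = 4.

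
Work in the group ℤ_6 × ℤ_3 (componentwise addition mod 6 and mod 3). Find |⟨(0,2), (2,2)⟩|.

|⟨(0,2)⟩| = 3 and |⟨(2,2)⟩| = 3, so |H| is a multiple of lcm(3, 3) = 3 and divides |G| = 18.
Closing under the operation: H = {(0,0), (0,1), (0,2), (2,0), (2,1), (2,2), (4,0), (4,1), (4,2)}, so |H| = 9.

9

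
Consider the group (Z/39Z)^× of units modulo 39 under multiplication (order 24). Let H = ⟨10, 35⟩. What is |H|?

12

|⟨10⟩| = 6 and |⟨35⟩| = 6, so |H| is a multiple of lcm(6, 6) = 6 and divides |G| = 24.
Closing under the operation: H = {1, 4, 10, 14, 16, 17, 22, 23, 25, 29, 35, 38}, so |H| = 12.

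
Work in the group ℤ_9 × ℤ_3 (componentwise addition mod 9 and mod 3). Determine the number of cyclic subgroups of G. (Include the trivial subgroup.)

A cyclic subgroup of order d is generated by each of its φ(d) elements of order d, so the cyclic subgroups of order d number (#elements of order d)/φ(d).
Cyclic subgroups by order — order 1: 1; order 3: 4; order 9: 3.
Total: 8.

8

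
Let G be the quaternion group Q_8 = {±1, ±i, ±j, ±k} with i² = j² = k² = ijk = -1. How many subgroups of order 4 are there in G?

|G| = 8 and 4 | 8, so subgroups of order 4 are possible by Lagrange.
The subgroups of order 4 are: {1, -1, i, -i}; {1, -1, j, -j}; {1, -1, k, -k}.
So G has 3 subgroups of order 4.

3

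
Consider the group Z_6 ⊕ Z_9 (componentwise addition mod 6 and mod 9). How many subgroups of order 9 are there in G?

4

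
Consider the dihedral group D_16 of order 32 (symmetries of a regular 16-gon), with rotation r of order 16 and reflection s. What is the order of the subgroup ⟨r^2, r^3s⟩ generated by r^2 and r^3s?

|⟨r^2⟩| = 8 and |⟨r^3s⟩| = 2, so |H| is a multiple of lcm(8, 2) = 8 and divides |G| = 32.
Closing under the operation: H = {e, r^2, r^4, r^6, r^8, r^10, r^12, r^14, rs, r^3s, r^5s, r^7s, r^9s, r^11s, r^13s, r^15s}, so |H| = 16.

16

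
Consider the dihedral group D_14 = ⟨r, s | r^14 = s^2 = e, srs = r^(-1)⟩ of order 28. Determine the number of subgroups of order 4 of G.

7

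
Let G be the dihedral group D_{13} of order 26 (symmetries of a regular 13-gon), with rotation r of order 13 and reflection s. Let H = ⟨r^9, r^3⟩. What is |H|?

13

|⟨r^9⟩| = 13 and |⟨r^3⟩| = 13, so |H| is a multiple of lcm(13, 13) = 13 and divides |G| = 26.
Closing under the operation: H = {e, r, r^2, r^3, r^4, r^5, r^6, r^7, r^8, r^9, r^10, r^11, r^12}, so |H| = 13.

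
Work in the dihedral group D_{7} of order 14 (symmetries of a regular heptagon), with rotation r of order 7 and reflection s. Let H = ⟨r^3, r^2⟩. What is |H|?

|⟨r^3⟩| = 7 and |⟨r^2⟩| = 7, so |H| is a multiple of lcm(7, 7) = 7 and divides |G| = 14.
Closing under the operation: H = {e, r, r^2, r^3, r^4, r^5, r^6}, so |H| = 7.

7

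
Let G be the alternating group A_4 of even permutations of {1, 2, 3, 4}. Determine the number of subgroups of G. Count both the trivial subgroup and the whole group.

10

|G| = 12, so by Lagrange every subgroup order divides 12. Divisors: 1, 2, 3, 4, 6, 12.
Subgroups by order — order 1: 1; order 2: 3; order 3: 4; order 4: 1; order 6: 0; order 12: 1.
Total: 1 + 3 + 4 + 1 + 0 + 1 = 10.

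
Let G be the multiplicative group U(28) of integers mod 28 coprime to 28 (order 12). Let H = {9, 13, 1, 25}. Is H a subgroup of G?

No

Closure fails: 9 · 13 = 5 ∉ H. So H is not a subgroup.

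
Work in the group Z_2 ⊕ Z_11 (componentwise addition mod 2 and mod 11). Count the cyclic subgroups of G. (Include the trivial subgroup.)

4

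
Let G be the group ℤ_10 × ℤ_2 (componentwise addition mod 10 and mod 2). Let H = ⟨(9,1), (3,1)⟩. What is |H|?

|⟨(9,1)⟩| = 10 and |⟨(3,1)⟩| = 10, so |H| is a multiple of lcm(10, 10) = 10 and divides |G| = 20.
Closing under the operation: H = {(0,0), (1,1), (2,0), (3,1), (4,0), (5,1), (6,0), (7,1), (8,0), (9,1)}, so |H| = 10.

10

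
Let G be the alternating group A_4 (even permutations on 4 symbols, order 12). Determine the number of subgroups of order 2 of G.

|G| = 12 and 2 | 12, so subgroups of order 2 are possible by Lagrange.
The subgroups of order 2 are: {e, (1 2)(3 4)}; {e, (1 3)(2 4)}; {e, (1 4)(2 3)}.
So G has 3 subgroups of order 2.

3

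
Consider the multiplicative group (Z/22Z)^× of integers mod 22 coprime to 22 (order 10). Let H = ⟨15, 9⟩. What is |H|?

5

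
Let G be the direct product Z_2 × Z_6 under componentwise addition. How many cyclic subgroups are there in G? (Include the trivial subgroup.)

A cyclic subgroup of order d is generated by each of its φ(d) elements of order d, so the cyclic subgroups of order d number (#elements of order d)/φ(d).
Cyclic subgroups by order — order 1: 1; order 2: 3; order 3: 1; order 6: 3.
Total: 8.

8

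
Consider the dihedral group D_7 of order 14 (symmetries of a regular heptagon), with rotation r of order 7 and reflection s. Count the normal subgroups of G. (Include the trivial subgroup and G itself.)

G has 10 subgroups. Checking conjugation-invariance by order — order 1: 1/1 normal; order 2: 0/7 normal; order 7: 1/1 normal; order 14: 1/1 normal.
Total normal subgroups: 3.

3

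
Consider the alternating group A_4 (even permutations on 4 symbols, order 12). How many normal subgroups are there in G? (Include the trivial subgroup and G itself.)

G has 10 subgroups. Checking conjugation-invariance by order — order 1: 1/1 normal; order 2: 0/3 normal; order 3: 0/4 normal; order 4: 1/1 normal; order 12: 1/1 normal.
Total normal subgroups: 3.

3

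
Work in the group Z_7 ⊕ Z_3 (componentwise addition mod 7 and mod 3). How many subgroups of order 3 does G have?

1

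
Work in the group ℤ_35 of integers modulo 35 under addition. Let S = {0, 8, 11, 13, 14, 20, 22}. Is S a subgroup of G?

No

20 ∈ S but its inverse 15 ∉ S, so S is not a subgroup.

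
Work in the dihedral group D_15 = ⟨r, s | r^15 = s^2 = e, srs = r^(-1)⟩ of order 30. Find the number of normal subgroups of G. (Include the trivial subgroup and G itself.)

5

G has 28 subgroups. Checking conjugation-invariance by order — order 1: 1/1 normal; order 2: 0/15 normal; order 3: 1/1 normal; order 5: 1/1 normal; order 6: 0/5 normal; order 10: 0/3 normal; order 15: 1/1 normal; order 30: 1/1 normal.
Total normal subgroups: 5.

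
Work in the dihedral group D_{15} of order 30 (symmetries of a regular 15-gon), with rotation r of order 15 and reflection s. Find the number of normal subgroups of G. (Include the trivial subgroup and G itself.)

G has 28 subgroups. Checking conjugation-invariance by order — order 1: 1/1 normal; order 2: 0/15 normal; order 3: 1/1 normal; order 5: 1/1 normal; order 6: 0/5 normal; order 10: 0/3 normal; order 15: 1/1 normal; order 30: 1/1 normal.
Total normal subgroups: 5.

5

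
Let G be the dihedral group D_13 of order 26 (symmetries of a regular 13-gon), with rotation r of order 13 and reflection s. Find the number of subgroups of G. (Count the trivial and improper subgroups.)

|G| = 26, so by Lagrange every subgroup order divides 26. Divisors: 1, 2, 13, 26.
Subgroups by order — order 1: 1; order 2: 13; order 13: 1; order 26: 1.
Total: 1 + 13 + 1 + 1 = 16.

16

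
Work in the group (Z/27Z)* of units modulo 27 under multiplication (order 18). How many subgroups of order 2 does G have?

1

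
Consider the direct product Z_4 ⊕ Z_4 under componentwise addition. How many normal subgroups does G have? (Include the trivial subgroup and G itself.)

G is abelian, so every subgroup is normal.
G has 15 subgroups in total, hence 15 normal subgroups.

15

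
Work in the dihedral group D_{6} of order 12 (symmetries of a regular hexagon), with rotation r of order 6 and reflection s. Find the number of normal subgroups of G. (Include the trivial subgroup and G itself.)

7

G has 16 subgroups. Checking conjugation-invariance by order — order 1: 1/1 normal; order 2: 1/7 normal; order 3: 1/1 normal; order 4: 0/3 normal; order 6: 3/3 normal; order 12: 1/1 normal.
Total normal subgroups: 7.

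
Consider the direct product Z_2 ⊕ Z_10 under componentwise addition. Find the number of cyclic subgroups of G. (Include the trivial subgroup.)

8

Each element a generates a cyclic subgroup ⟨a⟩; distinct elements may generate the same one (a cyclic group of order d has φ(d) generators).
Cyclic subgroups by order — order 1: 1; order 2: 3; order 5: 1; order 10: 3.
Total: 8.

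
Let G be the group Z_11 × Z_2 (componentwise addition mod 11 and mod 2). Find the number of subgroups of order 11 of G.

1

|G| = 22 and 11 | 22, so subgroups of order 11 are possible by Lagrange.
The subgroups of order 11 are: {(0,0), (1,0), (2,0), (3,0), (4,0), (5,0), (6,0), (7,0), (8,0), (9,0), (10,0)}.
So G has 1 subgroup of order 11.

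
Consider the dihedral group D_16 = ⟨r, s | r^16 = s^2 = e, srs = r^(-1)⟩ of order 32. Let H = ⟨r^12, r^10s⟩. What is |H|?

8

|⟨r^12⟩| = 4 and |⟨r^10s⟩| = 2, so |H| is a multiple of lcm(4, 2) = 4 and divides |G| = 32.
Closing under the operation: H = {e, r^4, r^8, r^12, r^2s, r^6s, r^10s, r^14s}, so |H| = 8.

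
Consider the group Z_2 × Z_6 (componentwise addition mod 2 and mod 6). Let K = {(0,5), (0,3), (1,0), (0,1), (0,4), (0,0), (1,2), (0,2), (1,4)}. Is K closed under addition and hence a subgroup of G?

No

|K| = 9 does not divide |G| = 12, so by Lagrange K is not a subgroup.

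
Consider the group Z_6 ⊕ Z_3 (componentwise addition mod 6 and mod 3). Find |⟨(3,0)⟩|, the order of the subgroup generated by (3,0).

2

The order of (3,0) in Z_6 × Z_3 is lcm(ord(3) in Z_6, ord(0) in Z_3).
ord(3) = 2 and ord(0) = 1, so |⟨(3,0)⟩| = lcm(2, 1) = 2.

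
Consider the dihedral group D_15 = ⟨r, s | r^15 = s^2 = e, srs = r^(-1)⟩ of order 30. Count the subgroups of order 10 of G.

|G| = 30 and 10 | 30, so subgroups of order 10 are possible by Lagrange.
The subgroups of order 10 are: {e, r^3, r^6, r^9, r^12, rs, r^4s, r^7s, r^10s, r^13s}; {e, r^3, r^6, r^9, r^12, r^2s, r^5s, r^8s, r^11s, r^14s}; {e, r^3, r^6, r^9, r^12, s, r^3s, r^6s, r^9s, r^12s}.
So G has 3 subgroups of order 10.

3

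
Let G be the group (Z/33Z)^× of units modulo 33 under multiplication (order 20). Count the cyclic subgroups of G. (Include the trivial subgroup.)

8

Group the elements of G by the cyclic subgroup they generate; each cyclic subgroup of order d accounts for φ(d) elements.
Cyclic subgroups by order — order 1: 1; order 2: 3; order 5: 1; order 10: 3.
Total: 8.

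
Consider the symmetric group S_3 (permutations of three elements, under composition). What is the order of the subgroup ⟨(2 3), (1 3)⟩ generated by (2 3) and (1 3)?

6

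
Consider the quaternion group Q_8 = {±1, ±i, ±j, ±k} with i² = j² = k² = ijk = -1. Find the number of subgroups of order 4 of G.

3

|G| = 8 and 4 | 8, so subgroups of order 4 are possible by Lagrange.
The subgroups of order 4 are: {1, -1, i, -i}; {1, -1, j, -j}; {1, -1, k, -k}.
So G has 3 subgroups of order 4.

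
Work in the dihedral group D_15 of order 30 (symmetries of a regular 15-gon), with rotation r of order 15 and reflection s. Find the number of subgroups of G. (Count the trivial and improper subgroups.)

28

|G| = 30, so by Lagrange every subgroup order divides 30. Divisors: 1, 2, 3, 5, 6, 10, 15, 30.
Subgroups by order — order 1: 1; order 2: 15; order 3: 1; order 5: 1; order 6: 5; order 10: 3; order 15: 1; order 30: 1.
Total: 1 + 15 + 1 + 1 + 5 + 3 + 1 + 1 = 28.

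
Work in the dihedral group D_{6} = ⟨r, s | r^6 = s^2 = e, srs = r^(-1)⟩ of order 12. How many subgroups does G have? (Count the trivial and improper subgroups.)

16

|G| = 12, so by Lagrange every subgroup order divides 12. Divisors: 1, 2, 3, 4, 6, 12.
Subgroups by order — order 1: 1; order 2: 7; order 3: 1; order 4: 3; order 6: 3; order 12: 1.
Total: 1 + 7 + 1 + 3 + 3 + 1 = 16.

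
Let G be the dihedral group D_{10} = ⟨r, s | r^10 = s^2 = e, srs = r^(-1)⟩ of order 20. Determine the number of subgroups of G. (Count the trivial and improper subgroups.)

|G| = 20, so by Lagrange every subgroup order divides 20. Divisors: 1, 2, 4, 5, 10, 20.
Subgroups by order — order 1: 1; order 2: 11; order 4: 5; order 5: 1; order 10: 3; order 20: 1.
Total: 1 + 11 + 5 + 1 + 3 + 1 = 22.

22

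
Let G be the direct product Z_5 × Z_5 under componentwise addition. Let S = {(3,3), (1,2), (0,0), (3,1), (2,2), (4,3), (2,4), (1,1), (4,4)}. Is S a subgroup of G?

|S| = 9 does not divide |G| = 25, so by Lagrange S is not a subgroup.

No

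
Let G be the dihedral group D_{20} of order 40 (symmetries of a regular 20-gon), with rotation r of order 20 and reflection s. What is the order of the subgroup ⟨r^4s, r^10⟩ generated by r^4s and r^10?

4

|⟨r^4s⟩| = 2 and |⟨r^10⟩| = 2, so |H| is a multiple of lcm(2, 2) = 2 and divides |G| = 40.
Closing under the operation: H = {e, r^10, r^4s, r^14s}, so |H| = 4.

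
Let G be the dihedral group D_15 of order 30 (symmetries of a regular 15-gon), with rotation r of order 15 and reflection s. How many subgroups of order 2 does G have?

15

|G| = 30 and 2 | 30, so subgroups of order 2 are possible by Lagrange.
The subgroups of order 2 are: {e, r^10s}; {e, r^11s}; {e, r^12s}; {e, r^13s}; … (15 in all).
So G has 15 subgroups of order 2.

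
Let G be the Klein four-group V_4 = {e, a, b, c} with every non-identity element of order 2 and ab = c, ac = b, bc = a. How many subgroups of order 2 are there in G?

3

|G| = 4 and 2 | 4, so subgroups of order 2 are possible by Lagrange.
The subgroups of order 2 are: {e, a}; {e, b}; {e, c}.
So G has 3 subgroups of order 2.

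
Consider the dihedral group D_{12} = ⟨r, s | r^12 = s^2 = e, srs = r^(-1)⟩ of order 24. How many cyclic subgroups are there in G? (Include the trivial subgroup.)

Group the elements of G by the cyclic subgroup they generate; each cyclic subgroup of order d accounts for φ(d) elements.
Cyclic subgroups by order — order 1: 1; order 2: 13; order 3: 1; order 4: 1; order 6: 1; order 12: 1.
Total: 18.

18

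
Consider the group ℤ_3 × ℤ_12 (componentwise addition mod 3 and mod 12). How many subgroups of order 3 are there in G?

4

|G| = 36 and 3 | 36, so subgroups of order 3 are possible by Lagrange.
The subgroups of order 3 are: {(0,0), (0,4), (0,8)}; {(0,0), (1,0), (2,0)}; {(0,0), (1,4), (2,8)}; {(0,0), (1,8), (2,4)}.
So G has 4 subgroups of order 3.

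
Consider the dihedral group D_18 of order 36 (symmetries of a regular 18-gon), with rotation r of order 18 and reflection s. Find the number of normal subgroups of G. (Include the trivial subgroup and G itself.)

9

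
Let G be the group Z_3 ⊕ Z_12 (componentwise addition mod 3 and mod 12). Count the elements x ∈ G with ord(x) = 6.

8

An element (a,b) has order lcm(ord(a), ord(b)); count pairs with lcm equal to 6.
Enumerating gives 8 such elements.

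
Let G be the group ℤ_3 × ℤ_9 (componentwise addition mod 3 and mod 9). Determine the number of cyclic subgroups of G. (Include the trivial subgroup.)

8

Each element a generates a cyclic subgroup ⟨a⟩; distinct elements may generate the same one (a cyclic group of order d has φ(d) generators).
Cyclic subgroups by order — order 1: 1; order 3: 4; order 9: 3.
Total: 8.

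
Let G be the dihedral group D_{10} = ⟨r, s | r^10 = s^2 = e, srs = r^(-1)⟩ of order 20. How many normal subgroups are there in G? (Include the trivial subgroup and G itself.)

7

G has 22 subgroups. Checking conjugation-invariance by order — order 1: 1/1 normal; order 2: 1/11 normal; order 4: 0/5 normal; order 5: 1/1 normal; order 10: 3/3 normal; order 20: 1/1 normal.
Total normal subgroups: 7.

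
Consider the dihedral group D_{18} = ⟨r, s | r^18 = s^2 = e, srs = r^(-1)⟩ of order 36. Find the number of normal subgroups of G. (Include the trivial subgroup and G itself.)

9

G has 45 subgroups. Checking conjugation-invariance by order — order 1: 1/1 normal; order 2: 1/19 normal; order 3: 1/1 normal; order 4: 0/9 normal; order 6: 1/7 normal; order 9: 1/1 normal; order 12: 0/3 normal; order 18: 3/3 normal; order 36: 1/1 normal.
Total normal subgroups: 9.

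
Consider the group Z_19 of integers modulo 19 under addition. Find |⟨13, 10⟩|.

|⟨13⟩| = 19 and |⟨10⟩| = 19, so |H| is a multiple of lcm(19, 19) = 19 and divides |G| = 19.
Closing {13, 10} under the group operation gives all of G, so |H| = 19.

19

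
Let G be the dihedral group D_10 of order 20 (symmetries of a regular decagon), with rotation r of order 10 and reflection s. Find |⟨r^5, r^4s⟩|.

4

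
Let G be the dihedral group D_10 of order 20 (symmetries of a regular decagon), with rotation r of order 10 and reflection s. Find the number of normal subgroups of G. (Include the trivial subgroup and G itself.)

G has 22 subgroups. Checking conjugation-invariance by order — order 1: 1/1 normal; order 2: 1/11 normal; order 4: 0/5 normal; order 5: 1/1 normal; order 10: 3/3 normal; order 20: 1/1 normal.
Total normal subgroups: 7.

7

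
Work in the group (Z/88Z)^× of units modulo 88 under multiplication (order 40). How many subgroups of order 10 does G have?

|G| = 40 and 10 | 40, so subgroups of order 10 are possible by Lagrange.
The subgroups of order 10 are: {1, 9, 13, 21, 25, 29, 49, 61, 81, 85}; {1, 9, 15, 23, 25, 31, 47, 49, 71, 81}; {1, 9, 17, 25, 41, 49, 57, 65, 73, 81}; {1, 9, 19, 25, 35, 43, 49, 51, 81, 83}; … (7 in all).
So G has 7 subgroups of order 10.

7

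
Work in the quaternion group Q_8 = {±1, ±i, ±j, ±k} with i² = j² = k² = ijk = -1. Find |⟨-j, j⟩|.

|⟨-j⟩| = 4 and |⟨j⟩| = 4, so |H| is a multiple of lcm(4, 4) = 4 and divides |G| = 8.
Closing under the operation: H = {1, -1, j, -j}, so |H| = 4.

4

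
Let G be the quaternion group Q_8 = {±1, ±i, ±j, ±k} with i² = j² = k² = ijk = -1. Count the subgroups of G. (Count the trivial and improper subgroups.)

|G| = 8, so by Lagrange every subgroup order divides 8. Divisors: 1, 2, 4, 8.
Subgroups by order — order 1: 1; order 2: 1; order 4: 3; order 8: 1.
Total: 1 + 1 + 3 + 1 = 6.

6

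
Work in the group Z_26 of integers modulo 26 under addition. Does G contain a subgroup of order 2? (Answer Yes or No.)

2 | 26. A subgroup of order 2 is {0, 13}.

Yes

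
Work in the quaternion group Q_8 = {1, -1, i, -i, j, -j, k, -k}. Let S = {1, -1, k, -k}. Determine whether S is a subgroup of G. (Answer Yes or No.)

|S| = 4 divides |G| = 8, consistent with Lagrange.
S contains the identity, every element's inverse is in S, and S is closed under ·: it is a subgroup.
In fact S = ⟨-k⟩.

Yes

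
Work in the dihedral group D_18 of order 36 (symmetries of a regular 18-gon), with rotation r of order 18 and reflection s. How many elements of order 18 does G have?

6

The elements of order 18 are: r, r^5, r^7, r^11, r^13, r^17.
That's 6.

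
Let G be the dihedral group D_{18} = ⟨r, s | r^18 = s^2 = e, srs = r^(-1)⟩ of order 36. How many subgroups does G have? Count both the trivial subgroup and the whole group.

45

|G| = 36, so by Lagrange every subgroup order divides 36. Divisors: 1, 2, 3, 4, 6, 9, 12, 18, 36.
Subgroups by order — order 1: 1; order 2: 19; order 3: 1; order 4: 9; order 6: 7; order 9: 1; order 12: 3; order 18: 3; order 36: 1.
Total: 1 + 19 + 1 + 9 + 7 + 1 + 3 + 3 + 1 = 45.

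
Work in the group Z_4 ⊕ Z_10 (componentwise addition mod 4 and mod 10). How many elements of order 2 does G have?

3

An element (a,b) has order lcm(ord(a), ord(b)); count pairs with lcm equal to 2.
Enumerating gives 3 such elements.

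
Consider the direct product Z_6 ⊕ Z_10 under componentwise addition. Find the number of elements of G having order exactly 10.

An element (a,b) has order lcm(ord(a), ord(b)); count pairs with lcm equal to 10.
Enumerating gives 12 such elements.

12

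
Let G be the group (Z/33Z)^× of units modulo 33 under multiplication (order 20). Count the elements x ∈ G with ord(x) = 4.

No element of G has order 4 (even though 4 | 20).

0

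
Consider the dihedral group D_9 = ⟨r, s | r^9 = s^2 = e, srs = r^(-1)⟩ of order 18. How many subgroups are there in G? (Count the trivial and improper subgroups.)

16

|G| = 18, so by Lagrange every subgroup order divides 18. Divisors: 1, 2, 3, 6, 9, 18.
Subgroups by order — order 1: 1; order 2: 9; order 3: 1; order 6: 3; order 9: 1; order 18: 1.
Total: 1 + 9 + 1 + 3 + 1 + 1 = 16.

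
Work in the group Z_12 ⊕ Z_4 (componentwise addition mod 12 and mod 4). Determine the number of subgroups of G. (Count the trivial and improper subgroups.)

|G| = 48, so by Lagrange every subgroup order divides 48. Divisors: 1, 2, 3, 4, 6, 8, 12, 16, 24, 48.
Subgroups by order — order 1: 1; order 2: 3; order 3: 1; order 4: 7; order 6: 3; order 8: 3; order 12: 7; order 16: 1; order 24: 3; order 48: 1.
Total: 1 + 3 + 1 + 7 + 3 + 3 + 7 + 1 + 3 + 1 = 30.

30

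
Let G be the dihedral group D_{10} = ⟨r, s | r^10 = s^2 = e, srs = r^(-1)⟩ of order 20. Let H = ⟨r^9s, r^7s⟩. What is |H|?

|⟨r^9s⟩| = 2 and |⟨r^7s⟩| = 2, so |H| is a multiple of lcm(2, 2) = 2 and divides |G| = 20.
Closing under the operation: H = {e, r^2, r^4, r^6, r^8, rs, r^3s, r^5s, r^7s, r^9s}, so |H| = 10.

10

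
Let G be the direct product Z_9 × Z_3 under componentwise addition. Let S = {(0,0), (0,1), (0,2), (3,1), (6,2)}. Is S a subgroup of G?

|S| = 5 does not divide |G| = 27, so by Lagrange S is not a subgroup.

No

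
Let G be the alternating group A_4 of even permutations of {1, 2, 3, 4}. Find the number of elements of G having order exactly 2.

3

The elements of order 2 are: (1 2)(3 4), (1 3)(2 4), (1 4)(2 3).
That's 3.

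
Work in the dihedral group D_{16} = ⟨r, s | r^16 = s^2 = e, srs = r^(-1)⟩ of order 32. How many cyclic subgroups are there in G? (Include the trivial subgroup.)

A cyclic subgroup of order d is generated by each of its φ(d) elements of order d, so the cyclic subgroups of order d number (#elements of order d)/φ(d).
Cyclic subgroups by order — order 1: 1; order 2: 17; order 4: 1; order 8: 1; order 16: 1.
Total: 21.

21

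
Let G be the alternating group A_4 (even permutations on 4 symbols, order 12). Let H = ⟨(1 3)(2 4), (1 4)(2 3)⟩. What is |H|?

4

|⟨(1 3)(2 4)⟩| = 2 and |⟨(1 4)(2 3)⟩| = 2, so |H| is a multiple of lcm(2, 2) = 2 and divides |G| = 12.
Closing under the operation: H = {e, (1 2)(3 4), (1 3)(2 4), (1 4)(2 3)}, so |H| = 4.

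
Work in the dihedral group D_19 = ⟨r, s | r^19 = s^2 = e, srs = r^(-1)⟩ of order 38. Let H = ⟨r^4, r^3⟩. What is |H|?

|⟨r^4⟩| = 19 and |⟨r^3⟩| = 19, so |H| is a multiple of lcm(19, 19) = 19 and divides |G| = 38.
Closing under the operation: H = {e, r, r^2, r^3, r^4, r^5, r^6, r^7, r^8, r^9, r^10, r^11, r^12, r^13, r^14, r^15, r^16, r^17, r^18}, so |H| = 19.

19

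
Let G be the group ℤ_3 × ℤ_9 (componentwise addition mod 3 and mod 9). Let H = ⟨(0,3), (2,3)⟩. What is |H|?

9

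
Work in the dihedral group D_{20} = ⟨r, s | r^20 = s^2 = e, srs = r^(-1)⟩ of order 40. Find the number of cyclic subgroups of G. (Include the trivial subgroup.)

26

A cyclic subgroup of order d is generated by each of its φ(d) elements of order d, so the cyclic subgroups of order d number (#elements of order d)/φ(d).
Cyclic subgroups by order — order 1: 1; order 2: 21; order 4: 1; order 5: 1; order 10: 1; order 20: 1.
Total: 26.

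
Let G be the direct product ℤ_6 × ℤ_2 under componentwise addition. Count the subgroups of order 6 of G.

|G| = 12 and 6 | 12, so subgroups of order 6 are possible by Lagrange.
The subgroups of order 6 are: {(0,0), (0,1), (2,0), (2,1), (4,0), (4,1)}; {(0,0), (1,0), (2,0), (3,0), (4,0), (5,0)}; {(0,0), (1,1), (2,0), (3,1), (4,0), (5,1)}.
So G has 3 subgroups of order 6.

3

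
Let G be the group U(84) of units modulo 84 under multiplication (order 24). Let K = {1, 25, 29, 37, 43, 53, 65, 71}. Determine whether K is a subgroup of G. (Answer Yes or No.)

No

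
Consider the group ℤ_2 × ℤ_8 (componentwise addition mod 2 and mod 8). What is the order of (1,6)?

4

The order of (1,6) in Z_2 × Z_8 is lcm(ord(1) in Z_2, ord(6) in Z_8).
ord(1) = 2 and ord(6) = 4, so |⟨(1,6)⟩| = lcm(2, 4) = 4.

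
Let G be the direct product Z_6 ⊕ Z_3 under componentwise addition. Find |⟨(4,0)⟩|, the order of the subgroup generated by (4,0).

3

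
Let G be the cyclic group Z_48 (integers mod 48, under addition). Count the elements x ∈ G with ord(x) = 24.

8

In a cyclic group of order 48, the number of elements of order d (for d | 48) is φ(d).
φ(24) = 8.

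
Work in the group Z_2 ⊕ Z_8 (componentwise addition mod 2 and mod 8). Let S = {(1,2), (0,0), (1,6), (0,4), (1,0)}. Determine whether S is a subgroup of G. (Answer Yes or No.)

No

|S| = 5 does not divide |G| = 16, so by Lagrange S is not a subgroup.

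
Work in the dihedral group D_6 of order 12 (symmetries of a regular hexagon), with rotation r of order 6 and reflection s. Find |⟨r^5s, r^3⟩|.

|⟨r^5s⟩| = 2 and |⟨r^3⟩| = 2, so |H| is a multiple of lcm(2, 2) = 2 and divides |G| = 12.
Closing under the operation: H = {e, r^3, r^2s, r^5s}, so |H| = 4.

4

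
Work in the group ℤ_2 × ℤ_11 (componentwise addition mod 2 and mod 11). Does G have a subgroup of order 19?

19 does not divide |G| = 22, so by Lagrange no subgroup of order 19 exists.

No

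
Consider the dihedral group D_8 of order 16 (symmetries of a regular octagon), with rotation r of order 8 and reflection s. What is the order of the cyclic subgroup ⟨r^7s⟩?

2

Computing powers of r^7s: the smallest k with (r^7s)^k = e is k = 2.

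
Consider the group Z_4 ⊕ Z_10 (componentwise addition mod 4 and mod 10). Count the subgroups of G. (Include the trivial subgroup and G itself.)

|G| = 40, so by Lagrange every subgroup order divides 40. Divisors: 1, 2, 4, 5, 8, 10, 20, 40.
Subgroups by order — order 1: 1; order 2: 3; order 4: 3; order 5: 1; order 8: 1; order 10: 3; order 20: 3; order 40: 1.
Total: 1 + 3 + 3 + 1 + 1 + 3 + 3 + 1 = 16.

16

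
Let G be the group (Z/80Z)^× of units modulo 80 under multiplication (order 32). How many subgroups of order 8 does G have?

19

|G| = 32 and 8 | 32, so subgroups of order 8 are possible by Lagrange.
The subgroups of order 8 are: {1, 9, 11, 19, 41, 49, 51, 59}; {1, 11, 21, 31, 41, 51, 61, 71}; {1, 11, 29, 39, 41, 51, 69, 79}; {1, 3, 9, 13, 27, 31, 37, 39}; … (19 in all).
So G has 19 subgroups of order 8.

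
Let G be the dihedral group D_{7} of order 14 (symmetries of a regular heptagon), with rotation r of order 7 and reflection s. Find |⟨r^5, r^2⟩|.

|⟨r^5⟩| = 7 and |⟨r^2⟩| = 7, so |H| is a multiple of lcm(7, 7) = 7 and divides |G| = 14.
Closing under the operation: H = {e, r, r^2, r^3, r^4, r^5, r^6}, so |H| = 7.

7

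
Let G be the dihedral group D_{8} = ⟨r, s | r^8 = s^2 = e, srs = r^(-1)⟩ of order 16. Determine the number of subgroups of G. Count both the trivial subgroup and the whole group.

19

|G| = 16, so by Lagrange every subgroup order divides 16. Divisors: 1, 2, 4, 8, 16.
Subgroups by order — order 1: 1; order 2: 9; order 4: 5; order 8: 3; order 16: 1.
Total: 1 + 9 + 5 + 3 + 1 = 19.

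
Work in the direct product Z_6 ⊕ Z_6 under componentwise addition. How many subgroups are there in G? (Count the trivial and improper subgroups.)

|G| = 36, so by Lagrange every subgroup order divides 36. Divisors: 1, 2, 3, 4, 6, 9, 12, 18, 36.
Subgroups by order — order 1: 1; order 2: 3; order 3: 4; order 4: 1; order 6: 12; order 9: 1; order 12: 4; order 18: 3; order 36: 1.
Total: 1 + 3 + 4 + 1 + 12 + 1 + 4 + 3 + 1 = 30.

30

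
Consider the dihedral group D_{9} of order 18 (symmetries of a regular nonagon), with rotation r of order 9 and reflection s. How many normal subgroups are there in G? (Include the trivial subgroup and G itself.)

4

G has 16 subgroups. Checking conjugation-invariance by order — order 1: 1/1 normal; order 2: 0/9 normal; order 3: 1/1 normal; order 6: 0/3 normal; order 9: 1/1 normal; order 18: 1/1 normal.
Total normal subgroups: 4.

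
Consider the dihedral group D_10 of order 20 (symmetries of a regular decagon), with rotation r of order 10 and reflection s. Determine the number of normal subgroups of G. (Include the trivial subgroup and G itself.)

G has 22 subgroups. Checking conjugation-invariance by order — order 1: 1/1 normal; order 2: 1/11 normal; order 4: 0/5 normal; order 5: 1/1 normal; order 10: 3/3 normal; order 20: 1/1 normal.
Total normal subgroups: 7.

7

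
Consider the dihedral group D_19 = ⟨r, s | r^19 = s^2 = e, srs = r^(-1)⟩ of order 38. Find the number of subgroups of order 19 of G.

1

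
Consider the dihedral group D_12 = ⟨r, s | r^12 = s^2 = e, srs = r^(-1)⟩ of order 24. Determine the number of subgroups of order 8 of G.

3

|G| = 24 and 8 | 24, so subgroups of order 8 are possible by Lagrange.
The subgroups of order 8 are: {e, r^3, r^6, r^9, rs, r^4s, r^7s, r^10s}; {e, r^3, r^6, r^9, r^2s, r^5s, r^8s, r^11s}; {e, r^3, r^6, r^9, s, r^3s, r^6s, r^9s}.
So G has 3 subgroups of order 8.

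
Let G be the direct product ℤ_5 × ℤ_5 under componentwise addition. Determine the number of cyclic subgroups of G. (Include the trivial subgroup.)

Group the elements of G by the cyclic subgroup they generate; each cyclic subgroup of order d accounts for φ(d) elements.
Cyclic subgroups by order — order 1: 1; order 5: 6.
Total: 7.

7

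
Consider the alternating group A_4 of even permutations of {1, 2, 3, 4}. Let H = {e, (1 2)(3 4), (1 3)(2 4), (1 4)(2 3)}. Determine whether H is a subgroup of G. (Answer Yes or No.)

|H| = 4 divides |G| = 12, consistent with Lagrange.
H contains the identity, every element's inverse is in H, and H is closed under ∘: it is a subgroup.

Yes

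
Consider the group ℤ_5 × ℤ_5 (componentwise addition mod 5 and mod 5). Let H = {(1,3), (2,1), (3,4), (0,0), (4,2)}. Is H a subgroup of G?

|H| = 5 divides |G| = 25, consistent with Lagrange.
H contains the identity, every element's inverse is in H, and H is closed under +: it is a subgroup.
In fact H = ⟨(2,1)⟩.

Yes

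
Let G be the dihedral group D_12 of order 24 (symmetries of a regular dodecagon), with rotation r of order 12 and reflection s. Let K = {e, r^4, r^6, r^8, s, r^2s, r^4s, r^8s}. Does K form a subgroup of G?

No

Closure fails: s · r^2s = r^10 ∉ K. So K is not a subgroup.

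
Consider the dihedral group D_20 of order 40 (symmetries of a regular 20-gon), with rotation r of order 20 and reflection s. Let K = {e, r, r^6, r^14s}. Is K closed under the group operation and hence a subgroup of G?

r ∈ K but its inverse r^19 ∉ K, so K is not a subgroup.

No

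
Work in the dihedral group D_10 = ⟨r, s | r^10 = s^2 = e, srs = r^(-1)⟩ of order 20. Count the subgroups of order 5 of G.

1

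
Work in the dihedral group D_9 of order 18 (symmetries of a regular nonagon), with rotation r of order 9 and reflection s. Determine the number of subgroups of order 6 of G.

3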